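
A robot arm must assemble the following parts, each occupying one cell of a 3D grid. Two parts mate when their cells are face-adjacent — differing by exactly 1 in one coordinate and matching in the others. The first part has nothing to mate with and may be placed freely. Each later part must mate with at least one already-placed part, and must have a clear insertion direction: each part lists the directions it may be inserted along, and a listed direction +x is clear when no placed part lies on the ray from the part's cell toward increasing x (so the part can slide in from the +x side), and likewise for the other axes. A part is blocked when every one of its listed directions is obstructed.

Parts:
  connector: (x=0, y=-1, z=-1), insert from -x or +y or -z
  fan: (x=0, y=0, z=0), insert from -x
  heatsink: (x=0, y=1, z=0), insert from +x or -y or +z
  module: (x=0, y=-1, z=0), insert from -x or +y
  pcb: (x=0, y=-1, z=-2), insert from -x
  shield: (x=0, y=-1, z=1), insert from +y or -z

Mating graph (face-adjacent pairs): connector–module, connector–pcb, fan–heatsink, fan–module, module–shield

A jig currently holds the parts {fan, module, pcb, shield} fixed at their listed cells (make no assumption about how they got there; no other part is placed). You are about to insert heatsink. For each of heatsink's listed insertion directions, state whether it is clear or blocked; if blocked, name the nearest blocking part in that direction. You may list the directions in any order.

+x: clear; +z: clear; -y: blocked by fan

+x: ray from heatsink(0, 1, 0) has no placed part ⇒ clear
-y: nearest on ray is fan@(0, 0, 0) ⇒ blocked
+z: ray from heatsink(0, 1, 0) has no placed part ⇒ clear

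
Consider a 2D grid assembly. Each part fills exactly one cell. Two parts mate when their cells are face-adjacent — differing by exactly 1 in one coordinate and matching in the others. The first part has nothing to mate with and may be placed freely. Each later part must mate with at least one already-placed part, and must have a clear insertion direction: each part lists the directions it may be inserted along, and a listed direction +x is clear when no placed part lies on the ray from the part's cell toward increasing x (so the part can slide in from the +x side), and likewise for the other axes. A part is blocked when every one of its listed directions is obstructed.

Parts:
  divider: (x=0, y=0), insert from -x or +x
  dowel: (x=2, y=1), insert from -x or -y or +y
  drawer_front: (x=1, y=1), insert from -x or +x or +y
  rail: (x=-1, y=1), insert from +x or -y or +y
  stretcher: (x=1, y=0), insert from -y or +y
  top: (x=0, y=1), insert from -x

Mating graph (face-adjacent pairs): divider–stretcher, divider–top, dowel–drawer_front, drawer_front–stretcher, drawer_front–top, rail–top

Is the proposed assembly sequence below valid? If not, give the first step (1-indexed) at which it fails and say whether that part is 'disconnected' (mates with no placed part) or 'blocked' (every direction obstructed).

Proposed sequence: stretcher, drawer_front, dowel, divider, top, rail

1. stretcher@(1, 0) [-y clear] — {stretcher}
2. drawer_front@(1, 1) [-x clear] — {drawer_front, stretcher}
3. dowel@(2, 1) [-y clear] — {dowel, drawer_front, stretcher}
4. divider@(0, 0) [-x clear] — {divider, dowel, drawer_front, stretcher}
5. top@(0, 1) [-x clear] — {divider, dowel, drawer_front, stretcher, top}
6. rail@(-1, 1) [-y clear] — {divider, dowel, drawer_front, rail, stretcher, top}

Valid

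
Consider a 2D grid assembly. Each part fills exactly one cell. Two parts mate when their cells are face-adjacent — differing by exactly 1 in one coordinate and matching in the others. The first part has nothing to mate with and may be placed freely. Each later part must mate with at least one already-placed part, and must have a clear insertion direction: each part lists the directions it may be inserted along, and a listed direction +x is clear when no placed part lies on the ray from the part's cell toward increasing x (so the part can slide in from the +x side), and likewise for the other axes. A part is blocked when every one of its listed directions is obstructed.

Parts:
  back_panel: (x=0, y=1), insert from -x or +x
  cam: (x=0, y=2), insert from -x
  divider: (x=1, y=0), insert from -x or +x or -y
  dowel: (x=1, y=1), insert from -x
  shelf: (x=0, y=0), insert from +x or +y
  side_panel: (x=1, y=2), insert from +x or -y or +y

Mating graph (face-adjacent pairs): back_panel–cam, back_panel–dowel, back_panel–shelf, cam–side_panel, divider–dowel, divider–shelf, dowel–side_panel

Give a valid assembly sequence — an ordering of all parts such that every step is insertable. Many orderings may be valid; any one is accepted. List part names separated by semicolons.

1. dowel@(1, 1) [-x clear] — {dowel}
2. back_panel@(0, 1) [-x clear] — {back_panel, dowel}
3. cam@(0, 2) [-x clear] — {back_panel, cam, dowel}
4. shelf@(0, 0) [+x clear] — {back_panel, cam, dowel, shelf}
5. side_panel@(1, 2) [+x clear] — {back_panel, cam, dowel, shelf, side_panel}
6. divider@(1, 0) [+x clear] — {back_panel, cam, divider, dowel, shelf, side_panel}

dowel; back_panel; cam; shelf; side_panel; divider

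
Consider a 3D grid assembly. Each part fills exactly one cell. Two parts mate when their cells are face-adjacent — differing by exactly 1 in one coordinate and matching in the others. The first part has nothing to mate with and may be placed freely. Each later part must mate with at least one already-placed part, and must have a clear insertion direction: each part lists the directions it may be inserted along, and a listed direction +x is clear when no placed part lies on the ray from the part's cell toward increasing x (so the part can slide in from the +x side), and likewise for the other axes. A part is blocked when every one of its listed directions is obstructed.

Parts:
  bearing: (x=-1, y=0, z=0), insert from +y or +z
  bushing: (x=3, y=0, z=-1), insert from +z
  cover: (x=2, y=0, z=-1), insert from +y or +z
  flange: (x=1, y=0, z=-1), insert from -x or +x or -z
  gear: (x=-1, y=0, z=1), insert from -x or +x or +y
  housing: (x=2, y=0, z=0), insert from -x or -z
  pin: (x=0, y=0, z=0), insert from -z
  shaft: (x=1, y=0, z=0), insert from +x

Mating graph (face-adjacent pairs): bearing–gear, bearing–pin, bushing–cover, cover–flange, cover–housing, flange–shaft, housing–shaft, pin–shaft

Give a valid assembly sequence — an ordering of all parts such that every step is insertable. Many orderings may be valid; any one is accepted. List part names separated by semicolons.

shaft; pin; bearing; gear; housing; cover; bushing; flange

1. shaft@(1, 0, 0) [+x clear] — {shaft}
2. pin@(0, 0, 0) [-z clear] — {pin, shaft}
3. bearing@(-1, 0, 0) [+y clear] — {bearing, pin, shaft}
4. gear@(-1, 0, 1) [-x clear] — {bearing, gear, pin, shaft}
5. housing@(2, 0, 0) [-z clear] — {bearing, gear, housing, pin, shaft}
6. cover@(2, 0, -1) [+y clear] — {bearing, cover, gear, housing, pin, shaft}
7. bushing@(3, 0, -1) [+z clear] — {bearing, bushing, cover, gear, housing, pin, shaft}
8. flange@(1, 0, -1) [-x clear] — {bearing, bushing, cover, flange, gear, housing, pin, shaft}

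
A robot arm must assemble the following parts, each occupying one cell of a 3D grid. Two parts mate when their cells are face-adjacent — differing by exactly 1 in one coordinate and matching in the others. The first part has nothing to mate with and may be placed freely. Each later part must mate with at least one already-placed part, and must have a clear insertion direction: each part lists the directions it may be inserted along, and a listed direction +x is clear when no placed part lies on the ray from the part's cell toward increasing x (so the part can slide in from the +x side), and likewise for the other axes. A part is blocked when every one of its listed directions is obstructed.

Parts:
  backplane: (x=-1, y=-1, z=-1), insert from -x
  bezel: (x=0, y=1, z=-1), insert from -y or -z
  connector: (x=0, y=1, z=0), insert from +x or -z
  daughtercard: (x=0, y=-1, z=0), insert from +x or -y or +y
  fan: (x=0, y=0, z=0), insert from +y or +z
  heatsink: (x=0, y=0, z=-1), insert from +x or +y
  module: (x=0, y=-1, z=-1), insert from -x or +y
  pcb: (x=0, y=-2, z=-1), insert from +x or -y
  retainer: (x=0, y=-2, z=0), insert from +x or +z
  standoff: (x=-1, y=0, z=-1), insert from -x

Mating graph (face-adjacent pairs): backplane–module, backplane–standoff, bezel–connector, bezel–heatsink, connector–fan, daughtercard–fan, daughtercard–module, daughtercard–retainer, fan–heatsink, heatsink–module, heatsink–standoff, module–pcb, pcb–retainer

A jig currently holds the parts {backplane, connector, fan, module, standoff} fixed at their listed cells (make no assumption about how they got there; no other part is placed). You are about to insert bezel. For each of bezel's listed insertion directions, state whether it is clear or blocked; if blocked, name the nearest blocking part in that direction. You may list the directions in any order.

-y: blocked by module; -z: clear

-y: nearest on ray is module@(0, -1, -1) ⇒ blocked
-z: ray from bezel(0, 1, -1) has no placed part ⇒ clear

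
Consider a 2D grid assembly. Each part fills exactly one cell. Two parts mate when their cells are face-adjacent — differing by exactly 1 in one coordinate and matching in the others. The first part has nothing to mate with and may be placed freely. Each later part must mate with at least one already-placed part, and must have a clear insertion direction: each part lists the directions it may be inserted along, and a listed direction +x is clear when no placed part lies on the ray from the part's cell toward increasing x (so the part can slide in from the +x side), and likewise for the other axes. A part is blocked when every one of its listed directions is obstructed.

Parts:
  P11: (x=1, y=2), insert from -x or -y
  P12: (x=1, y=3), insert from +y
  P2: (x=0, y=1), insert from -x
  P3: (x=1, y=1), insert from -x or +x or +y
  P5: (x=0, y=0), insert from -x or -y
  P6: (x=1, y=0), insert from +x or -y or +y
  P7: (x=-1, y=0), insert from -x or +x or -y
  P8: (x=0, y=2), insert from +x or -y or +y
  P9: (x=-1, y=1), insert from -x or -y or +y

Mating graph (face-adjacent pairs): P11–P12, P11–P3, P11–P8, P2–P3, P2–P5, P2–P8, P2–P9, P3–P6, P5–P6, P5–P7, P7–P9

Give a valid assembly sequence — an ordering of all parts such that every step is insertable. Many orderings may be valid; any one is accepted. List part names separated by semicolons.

1. P7@(-1, 0) [-x clear] — {P7}
2. P5@(0, 0) [-y clear] — {P5, P7}
3. P6@(1, 0) [+x clear] — {P5, P6, P7}
4. P3@(1, 1) [-x clear] — {P3, P5, P6, P7}
5. P11@(1, 2) [-x clear] — {P11, P3, P5, P6, P7}
6. P8@(0, 2) [+y clear] — {P11, P3, P5, P6, P7, P8}
7. P12@(1, 3) [+y clear] — {P11, P12, P3, P5, P6, P7, P8}
8. P2@(0, 1) [-x clear] — {P11, P12, P2, P3, P5, P6, P7, P8}
9. P9@(-1, 1) [-x clear] — {P11, P12, P2, P3, P5, P6, P7, P8, P9}

P7; P5; P6; P3; P11; P8; P12; P2; P9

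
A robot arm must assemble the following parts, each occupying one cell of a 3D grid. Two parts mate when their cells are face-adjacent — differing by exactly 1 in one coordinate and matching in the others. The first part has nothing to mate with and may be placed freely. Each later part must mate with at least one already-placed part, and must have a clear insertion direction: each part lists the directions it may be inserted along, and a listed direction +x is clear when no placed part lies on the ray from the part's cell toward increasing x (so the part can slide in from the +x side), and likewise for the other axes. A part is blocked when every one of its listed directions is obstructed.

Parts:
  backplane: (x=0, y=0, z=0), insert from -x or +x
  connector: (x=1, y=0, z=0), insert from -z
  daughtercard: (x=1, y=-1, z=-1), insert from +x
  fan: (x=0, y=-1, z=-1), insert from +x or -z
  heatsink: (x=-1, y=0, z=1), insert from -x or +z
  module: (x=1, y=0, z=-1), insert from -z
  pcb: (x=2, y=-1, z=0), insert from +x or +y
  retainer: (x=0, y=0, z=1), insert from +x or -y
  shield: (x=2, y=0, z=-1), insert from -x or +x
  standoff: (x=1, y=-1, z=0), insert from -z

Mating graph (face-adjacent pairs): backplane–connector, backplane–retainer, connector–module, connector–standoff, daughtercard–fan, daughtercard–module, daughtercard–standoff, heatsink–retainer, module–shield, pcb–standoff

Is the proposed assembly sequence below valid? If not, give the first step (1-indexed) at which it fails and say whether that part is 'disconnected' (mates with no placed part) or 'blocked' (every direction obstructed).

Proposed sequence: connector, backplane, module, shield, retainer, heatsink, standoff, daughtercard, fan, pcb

1. connector@(1, 0, 0) [-z clear] — {connector}
2. backplane@(0, 0, 0) [-x clear] — {backplane, connector}
3. module@(1, 0, -1) [-z clear] — {backplane, connector, module}
4. shield@(2, 0, -1) [+x clear] — {backplane, connector, module, shield}
5. retainer@(0, 0, 1) [+x clear] — {backplane, connector, module, retainer, shield}
6. heatsink@(-1, 0, 1) [-x clear] — {backplane, connector, heatsink, module, retainer, shield}
7. standoff@(1, -1, 0) [-z clear] — {backplane, connector, heatsink, module, retainer, shield, standoff}
8. daughtercard@(1, -1, -1) [+x clear] — {backplane, connector, daughtercard, heatsink, module, retainer, shield, standoff}
9. fan@(0, -1, -1) [-z clear] — {backplane, connector, daughtercard, fan, heatsink, module, retainer, shield, standoff}
10. pcb@(2, -1, 0) [+x clear] — {backplane, connector, daughtercard, fan, heatsink, module, pcb, retainer, shield, standoff}

Valid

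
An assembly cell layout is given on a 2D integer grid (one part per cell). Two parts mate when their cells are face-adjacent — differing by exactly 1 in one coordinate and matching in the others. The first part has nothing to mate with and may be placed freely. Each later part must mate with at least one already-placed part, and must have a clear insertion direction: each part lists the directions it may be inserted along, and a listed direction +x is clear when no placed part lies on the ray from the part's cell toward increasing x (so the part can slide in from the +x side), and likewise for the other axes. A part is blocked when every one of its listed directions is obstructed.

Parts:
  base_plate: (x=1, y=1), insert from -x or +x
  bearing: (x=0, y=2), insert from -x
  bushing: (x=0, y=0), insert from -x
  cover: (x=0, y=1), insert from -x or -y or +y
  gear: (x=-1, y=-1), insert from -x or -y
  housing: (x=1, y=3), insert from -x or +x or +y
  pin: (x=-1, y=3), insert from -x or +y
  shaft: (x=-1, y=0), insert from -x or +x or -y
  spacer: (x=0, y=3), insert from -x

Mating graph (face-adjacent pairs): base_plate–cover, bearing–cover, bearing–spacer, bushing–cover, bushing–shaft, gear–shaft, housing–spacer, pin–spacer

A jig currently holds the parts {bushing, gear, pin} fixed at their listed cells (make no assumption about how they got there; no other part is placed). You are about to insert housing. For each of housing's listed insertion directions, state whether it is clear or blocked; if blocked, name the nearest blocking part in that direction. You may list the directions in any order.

+x: clear; +y: clear; -x: blocked by pin

-x: nearest on ray is pin@(-1, 3) ⇒ blocked
+x: ray from housing(1, 3) has no placed part ⇒ clear
+y: ray from housing(1, 3) has no placed part ⇒ clear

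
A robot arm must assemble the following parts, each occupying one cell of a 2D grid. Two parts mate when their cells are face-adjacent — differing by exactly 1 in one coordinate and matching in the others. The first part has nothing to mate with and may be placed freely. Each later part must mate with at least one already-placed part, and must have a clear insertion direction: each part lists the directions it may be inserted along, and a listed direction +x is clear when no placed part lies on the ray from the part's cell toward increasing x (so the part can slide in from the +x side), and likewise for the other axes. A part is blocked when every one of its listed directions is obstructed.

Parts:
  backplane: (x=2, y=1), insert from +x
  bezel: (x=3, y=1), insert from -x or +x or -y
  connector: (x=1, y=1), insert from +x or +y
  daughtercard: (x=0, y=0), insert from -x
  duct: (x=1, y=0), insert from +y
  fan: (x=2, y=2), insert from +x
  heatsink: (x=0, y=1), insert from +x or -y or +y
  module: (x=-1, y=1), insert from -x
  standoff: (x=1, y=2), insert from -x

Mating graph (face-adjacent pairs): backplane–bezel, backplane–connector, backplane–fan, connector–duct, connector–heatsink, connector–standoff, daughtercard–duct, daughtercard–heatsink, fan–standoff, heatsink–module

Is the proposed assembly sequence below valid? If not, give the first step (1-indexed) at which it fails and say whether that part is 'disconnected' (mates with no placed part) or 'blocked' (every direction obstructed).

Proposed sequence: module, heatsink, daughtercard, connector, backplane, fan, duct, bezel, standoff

Invalid at step 7 (blocked)

1. module@(-1, 1) [-x clear] — {module}
2. heatsink@(0, 1) [+x clear] — {heatsink, module}
3. daughtercard@(0, 0) [-x clear] — {daughtercard, heatsink, module}
4. connector@(1, 1) [+x clear] — {connector, daughtercard, heatsink, module}
5. backplane@(2, 1) [+x clear] — {backplane, connector, daughtercard, heatsink, module}
6. fan@(2, 2) [+x clear] — {backplane, connector, daughtercard, fan, heatsink, module}
7. duct@(1, 0) — +y all obstructed ⇒ blocked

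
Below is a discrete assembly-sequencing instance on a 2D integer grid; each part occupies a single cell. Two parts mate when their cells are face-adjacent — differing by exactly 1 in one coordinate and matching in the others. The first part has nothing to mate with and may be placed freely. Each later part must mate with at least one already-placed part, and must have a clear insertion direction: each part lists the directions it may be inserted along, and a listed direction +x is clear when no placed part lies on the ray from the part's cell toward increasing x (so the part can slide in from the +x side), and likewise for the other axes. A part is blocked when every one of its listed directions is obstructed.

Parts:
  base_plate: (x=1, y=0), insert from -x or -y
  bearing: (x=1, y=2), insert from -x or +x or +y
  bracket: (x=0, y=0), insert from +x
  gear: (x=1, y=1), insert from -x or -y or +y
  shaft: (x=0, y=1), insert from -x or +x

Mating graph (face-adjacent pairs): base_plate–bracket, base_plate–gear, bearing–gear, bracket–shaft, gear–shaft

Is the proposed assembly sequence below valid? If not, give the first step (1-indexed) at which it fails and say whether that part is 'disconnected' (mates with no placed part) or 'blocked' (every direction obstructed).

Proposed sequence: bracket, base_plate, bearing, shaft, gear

1. bracket@(0, 0) [+x clear] — {bracket}
2. base_plate@(1, 0) [-y clear] — {base_plate, bracket}
3. bearing@(1, 2) — no placed neighbour ⇒ disconnected

Invalid at step 3 (disconnected)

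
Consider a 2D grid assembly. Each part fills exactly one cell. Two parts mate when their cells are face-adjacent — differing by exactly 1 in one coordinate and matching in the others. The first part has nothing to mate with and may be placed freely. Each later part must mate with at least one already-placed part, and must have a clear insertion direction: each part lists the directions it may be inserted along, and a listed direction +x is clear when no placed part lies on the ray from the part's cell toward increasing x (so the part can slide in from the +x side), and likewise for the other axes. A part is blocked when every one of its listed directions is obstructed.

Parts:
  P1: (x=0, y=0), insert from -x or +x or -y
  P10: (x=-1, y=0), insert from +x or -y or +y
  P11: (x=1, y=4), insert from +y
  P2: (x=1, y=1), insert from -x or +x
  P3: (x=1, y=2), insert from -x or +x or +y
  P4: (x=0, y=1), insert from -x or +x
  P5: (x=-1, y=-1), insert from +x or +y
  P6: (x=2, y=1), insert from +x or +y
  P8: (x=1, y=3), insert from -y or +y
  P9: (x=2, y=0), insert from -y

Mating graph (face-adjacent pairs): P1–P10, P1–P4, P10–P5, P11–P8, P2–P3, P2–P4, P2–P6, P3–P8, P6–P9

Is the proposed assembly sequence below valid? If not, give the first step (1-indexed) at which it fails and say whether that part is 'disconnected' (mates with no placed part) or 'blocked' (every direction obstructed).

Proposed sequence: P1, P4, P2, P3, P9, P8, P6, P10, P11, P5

Invalid at step 5 (disconnected)

1. P1@(0, 0) [-x clear] — {P1}
2. P4@(0, 1) [-x clear] — {P1, P4}
3. P2@(1, 1) [+x clear] — {P1, P2, P4}
4. P3@(1, 2) [-x clear] — {P1, P2, P3, P4}
5. P9@(2, 0) — no placed neighbour ⇒ disconnected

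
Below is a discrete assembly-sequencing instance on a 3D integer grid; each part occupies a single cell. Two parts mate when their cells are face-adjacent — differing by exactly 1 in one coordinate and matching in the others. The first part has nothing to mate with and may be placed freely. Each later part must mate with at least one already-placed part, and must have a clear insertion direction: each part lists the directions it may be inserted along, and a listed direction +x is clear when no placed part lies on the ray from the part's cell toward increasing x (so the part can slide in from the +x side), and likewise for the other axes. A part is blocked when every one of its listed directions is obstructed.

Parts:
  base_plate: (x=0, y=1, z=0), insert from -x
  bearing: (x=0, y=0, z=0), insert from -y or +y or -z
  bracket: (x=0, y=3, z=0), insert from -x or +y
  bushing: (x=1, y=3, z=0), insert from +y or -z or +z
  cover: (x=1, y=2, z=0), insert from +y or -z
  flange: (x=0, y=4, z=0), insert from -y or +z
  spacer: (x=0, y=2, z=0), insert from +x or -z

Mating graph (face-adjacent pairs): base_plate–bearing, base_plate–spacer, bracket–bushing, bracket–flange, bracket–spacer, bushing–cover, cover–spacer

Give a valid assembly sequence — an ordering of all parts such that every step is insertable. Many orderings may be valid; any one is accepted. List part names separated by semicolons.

1. bracket@(0, 3, 0) [-x clear] — {bracket}
2. bushing@(1, 3, 0) [+y clear] — {bracket, bushing}
3. cover@(1, 2, 0) [-z clear] — {bracket, bushing, cover}
4. flange@(0, 4, 0) [+z clear] — {bracket, bushing, cover, flange}
5. spacer@(0, 2, 0) [-z clear] — {bracket, bushing, cover, flange, spacer}
6. base_plate@(0, 1, 0) [-x clear] — {base_plate, bracket, bushing, cover, flange, spacer}
7. bearing@(0, 0, 0) [-y clear] — {base_plate, bearing, bracket, bushing, cover, flange, spacer}

bracket; bushing; cover; flange; spacer; base_plate; bearing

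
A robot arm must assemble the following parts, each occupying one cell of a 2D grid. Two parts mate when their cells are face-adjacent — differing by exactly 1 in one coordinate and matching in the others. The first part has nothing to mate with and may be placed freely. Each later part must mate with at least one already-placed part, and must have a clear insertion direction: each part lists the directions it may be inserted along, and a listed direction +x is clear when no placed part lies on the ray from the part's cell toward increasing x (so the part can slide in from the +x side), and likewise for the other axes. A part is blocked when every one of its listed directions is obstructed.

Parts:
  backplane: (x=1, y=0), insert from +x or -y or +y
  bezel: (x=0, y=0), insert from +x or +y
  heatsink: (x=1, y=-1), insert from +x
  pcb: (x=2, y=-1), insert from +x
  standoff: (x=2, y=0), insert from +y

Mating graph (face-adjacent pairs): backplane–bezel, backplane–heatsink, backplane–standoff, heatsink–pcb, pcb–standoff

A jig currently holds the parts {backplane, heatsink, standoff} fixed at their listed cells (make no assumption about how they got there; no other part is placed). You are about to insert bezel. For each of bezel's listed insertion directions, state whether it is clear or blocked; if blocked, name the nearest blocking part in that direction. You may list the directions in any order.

+x: blocked by backplane; +y: clear

+x: nearest on ray is backplane@(1, 0) ⇒ blocked
+y: ray from bezel(0, 0) has no placed part ⇒ clear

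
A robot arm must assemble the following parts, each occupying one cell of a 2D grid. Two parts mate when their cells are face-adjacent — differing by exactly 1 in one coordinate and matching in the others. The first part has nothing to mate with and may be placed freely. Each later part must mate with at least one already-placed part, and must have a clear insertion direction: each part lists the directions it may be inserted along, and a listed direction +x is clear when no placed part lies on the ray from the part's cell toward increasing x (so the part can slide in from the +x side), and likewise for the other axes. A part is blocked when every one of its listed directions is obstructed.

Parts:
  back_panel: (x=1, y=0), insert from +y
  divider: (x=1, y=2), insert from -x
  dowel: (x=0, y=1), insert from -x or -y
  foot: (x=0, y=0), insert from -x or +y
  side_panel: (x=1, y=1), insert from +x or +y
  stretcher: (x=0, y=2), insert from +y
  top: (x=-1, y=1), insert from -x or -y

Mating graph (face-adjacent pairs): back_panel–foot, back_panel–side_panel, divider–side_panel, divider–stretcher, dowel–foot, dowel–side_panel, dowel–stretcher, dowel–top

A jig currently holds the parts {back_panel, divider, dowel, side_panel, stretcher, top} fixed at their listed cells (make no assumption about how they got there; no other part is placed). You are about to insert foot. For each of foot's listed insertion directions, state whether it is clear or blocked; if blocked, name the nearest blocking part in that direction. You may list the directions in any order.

+y: blocked by dowel; -x: clear

-x: ray from foot(0, 0) has no placed part ⇒ clear
+y: nearest on ray is dowel@(0, 1) ⇒ blocked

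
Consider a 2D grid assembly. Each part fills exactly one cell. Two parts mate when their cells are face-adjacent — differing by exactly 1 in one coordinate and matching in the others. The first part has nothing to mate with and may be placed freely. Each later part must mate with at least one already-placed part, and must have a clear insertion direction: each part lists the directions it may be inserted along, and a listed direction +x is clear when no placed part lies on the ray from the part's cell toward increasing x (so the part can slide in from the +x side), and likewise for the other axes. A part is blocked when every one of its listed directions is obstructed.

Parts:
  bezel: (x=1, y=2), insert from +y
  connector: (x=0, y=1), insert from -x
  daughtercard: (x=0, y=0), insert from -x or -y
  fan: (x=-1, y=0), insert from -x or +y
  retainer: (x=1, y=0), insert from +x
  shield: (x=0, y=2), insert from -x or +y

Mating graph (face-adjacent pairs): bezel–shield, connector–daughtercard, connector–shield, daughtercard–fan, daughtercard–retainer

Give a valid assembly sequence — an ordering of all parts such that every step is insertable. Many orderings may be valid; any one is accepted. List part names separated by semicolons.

daughtercard; retainer; connector; shield; bezel; fan

1. daughtercard@(0, 0) [-x clear] — {daughtercard}
2. retainer@(1, 0) [+x clear] — {daughtercard, retainer}
3. connector@(0, 1) [-x clear] — {connector, daughtercard, retainer}
4. shield@(0, 2) [-x clear] — {connector, daughtercard, retainer, shield}
5. bezel@(1, 2) [+y clear] — {bezel, connector, daughtercard, retainer, shield}
6. fan@(-1, 0) [-x clear] — {bezel, connector, daughtercard, fan, retainer, shield}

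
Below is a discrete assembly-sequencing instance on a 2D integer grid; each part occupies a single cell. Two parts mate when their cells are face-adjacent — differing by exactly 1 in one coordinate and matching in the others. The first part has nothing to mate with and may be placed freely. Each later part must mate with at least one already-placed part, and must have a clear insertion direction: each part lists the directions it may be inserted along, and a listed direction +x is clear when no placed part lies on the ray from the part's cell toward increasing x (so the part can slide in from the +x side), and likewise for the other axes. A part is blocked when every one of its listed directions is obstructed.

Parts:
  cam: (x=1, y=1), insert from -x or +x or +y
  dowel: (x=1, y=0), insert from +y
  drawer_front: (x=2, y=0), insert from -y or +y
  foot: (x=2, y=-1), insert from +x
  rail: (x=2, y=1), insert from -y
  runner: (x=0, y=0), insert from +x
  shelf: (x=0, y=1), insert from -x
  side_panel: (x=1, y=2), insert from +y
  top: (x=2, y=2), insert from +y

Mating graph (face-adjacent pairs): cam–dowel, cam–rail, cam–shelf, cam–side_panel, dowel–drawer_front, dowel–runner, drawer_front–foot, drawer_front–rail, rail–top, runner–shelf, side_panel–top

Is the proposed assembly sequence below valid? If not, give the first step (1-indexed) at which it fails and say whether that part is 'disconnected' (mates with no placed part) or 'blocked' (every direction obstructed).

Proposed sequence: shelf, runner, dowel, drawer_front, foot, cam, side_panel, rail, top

Invalid at step 8 (blocked)

1. shelf@(0, 1) [-x clear] — {shelf}
2. runner@(0, 0) [+x clear] — {runner, shelf}
3. dowel@(1, 0) [+y clear] — {dowel, runner, shelf}
4. drawer_front@(2, 0) [-y clear] — {dowel, drawer_front, runner, shelf}
5. foot@(2, -1) [+x clear] — {dowel, drawer_front, foot, runner, shelf}
6. cam@(1, 1) [+x clear] — {cam, dowel, drawer_front, foot, runner, shelf}
7. side_panel@(1, 2) [+y clear] — {cam, dowel, drawer_front, foot, runner, shelf, side_panel}
8. rail@(2, 1) — -y all obstructed ⇒ blocked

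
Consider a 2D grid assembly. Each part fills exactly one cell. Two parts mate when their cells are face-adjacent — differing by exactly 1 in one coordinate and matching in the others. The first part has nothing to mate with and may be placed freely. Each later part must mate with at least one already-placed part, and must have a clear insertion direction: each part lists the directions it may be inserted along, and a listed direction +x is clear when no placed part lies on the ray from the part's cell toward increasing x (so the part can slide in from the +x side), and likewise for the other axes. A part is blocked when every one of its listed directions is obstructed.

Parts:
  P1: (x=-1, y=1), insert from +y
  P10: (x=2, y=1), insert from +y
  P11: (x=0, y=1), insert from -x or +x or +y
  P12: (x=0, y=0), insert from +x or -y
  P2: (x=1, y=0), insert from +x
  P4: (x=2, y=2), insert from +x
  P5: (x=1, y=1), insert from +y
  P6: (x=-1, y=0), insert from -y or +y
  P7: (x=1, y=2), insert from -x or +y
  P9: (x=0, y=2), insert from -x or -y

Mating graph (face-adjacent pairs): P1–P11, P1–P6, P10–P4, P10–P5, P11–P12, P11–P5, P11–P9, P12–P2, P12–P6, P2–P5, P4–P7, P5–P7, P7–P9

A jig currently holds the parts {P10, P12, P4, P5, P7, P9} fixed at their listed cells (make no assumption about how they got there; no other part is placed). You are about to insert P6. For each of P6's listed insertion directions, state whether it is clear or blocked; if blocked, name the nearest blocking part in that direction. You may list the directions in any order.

-y: ray from P6(-1, 0) has no placed part ⇒ clear
+y: ray from P6(-1, 0) has no placed part ⇒ clear

+y: clear; -y: clear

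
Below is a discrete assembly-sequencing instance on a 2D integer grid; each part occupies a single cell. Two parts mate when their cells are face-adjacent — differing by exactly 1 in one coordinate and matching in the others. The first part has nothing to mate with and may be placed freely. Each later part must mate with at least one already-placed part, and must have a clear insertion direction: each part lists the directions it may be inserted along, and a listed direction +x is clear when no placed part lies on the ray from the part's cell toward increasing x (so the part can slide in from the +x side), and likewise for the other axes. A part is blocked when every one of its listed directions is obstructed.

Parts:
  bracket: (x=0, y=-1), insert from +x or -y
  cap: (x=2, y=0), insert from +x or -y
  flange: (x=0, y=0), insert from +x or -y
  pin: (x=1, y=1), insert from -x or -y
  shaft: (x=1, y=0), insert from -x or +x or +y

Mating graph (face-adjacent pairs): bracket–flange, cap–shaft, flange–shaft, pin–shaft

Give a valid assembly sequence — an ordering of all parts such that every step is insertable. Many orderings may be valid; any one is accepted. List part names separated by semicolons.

pin; shaft; cap; flange; bracket

1. pin@(1, 1) [-x clear] — {pin}
2. shaft@(1, 0) [-x clear] — {pin, shaft}
3. cap@(2, 0) [+x clear] — {cap, pin, shaft}
4. flange@(0, 0) [-y clear] — {cap, flange, pin, shaft}
5. bracket@(0, -1) [+x clear] — {bracket, cap, flange, pin, shaft}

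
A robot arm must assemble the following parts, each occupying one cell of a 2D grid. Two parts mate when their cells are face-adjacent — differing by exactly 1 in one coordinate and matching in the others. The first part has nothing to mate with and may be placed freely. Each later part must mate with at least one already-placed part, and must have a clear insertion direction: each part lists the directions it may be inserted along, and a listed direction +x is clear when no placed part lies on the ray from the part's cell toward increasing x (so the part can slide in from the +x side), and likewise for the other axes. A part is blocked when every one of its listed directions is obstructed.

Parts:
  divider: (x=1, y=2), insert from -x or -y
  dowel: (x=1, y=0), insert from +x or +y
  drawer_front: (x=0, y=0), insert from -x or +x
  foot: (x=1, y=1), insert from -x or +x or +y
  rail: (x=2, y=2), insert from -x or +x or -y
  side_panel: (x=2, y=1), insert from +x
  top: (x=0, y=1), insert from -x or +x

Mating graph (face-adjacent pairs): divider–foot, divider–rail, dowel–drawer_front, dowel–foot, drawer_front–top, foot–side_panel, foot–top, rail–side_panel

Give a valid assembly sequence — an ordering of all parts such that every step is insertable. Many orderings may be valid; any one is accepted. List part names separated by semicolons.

divider; foot; side_panel; top; dowel; drawer_front; rail

1. divider@(1, 2) [-x clear] — {divider}
2. foot@(1, 1) [-x clear] — {divider, foot}
3. side_panel@(2, 1) [+x clear] — {divider, foot, side_panel}
4. top@(0, 1) [-x clear] — {divider, foot, side_panel, top}
5. dowel@(1, 0) [+x clear] — {divider, dowel, foot, side_panel, top}
6. drawer_front@(0, 0) [-x clear] — {divider, dowel, drawer_front, foot, side_panel, top}
7. rail@(2, 2) [+x clear] — {divider, dowel, drawer_front, foot, rail, side_panel, top}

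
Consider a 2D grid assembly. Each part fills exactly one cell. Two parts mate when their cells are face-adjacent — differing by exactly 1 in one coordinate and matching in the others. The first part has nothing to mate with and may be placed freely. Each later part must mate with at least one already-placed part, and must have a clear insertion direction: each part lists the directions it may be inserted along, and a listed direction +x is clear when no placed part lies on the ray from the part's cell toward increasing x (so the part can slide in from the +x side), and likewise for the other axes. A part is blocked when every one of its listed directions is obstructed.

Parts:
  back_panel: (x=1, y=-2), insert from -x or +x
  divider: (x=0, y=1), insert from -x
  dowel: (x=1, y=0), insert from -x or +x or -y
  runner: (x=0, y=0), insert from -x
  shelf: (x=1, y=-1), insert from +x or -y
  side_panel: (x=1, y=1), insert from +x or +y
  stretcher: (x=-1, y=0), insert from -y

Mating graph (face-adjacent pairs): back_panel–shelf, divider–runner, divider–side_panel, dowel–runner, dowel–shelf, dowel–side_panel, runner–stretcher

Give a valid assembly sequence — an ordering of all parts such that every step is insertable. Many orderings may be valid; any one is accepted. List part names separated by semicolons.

1. divider@(0, 1) [-x clear] — {divider}
2. runner@(0, 0) [-x clear] — {divider, runner}
3. dowel@(1, 0) [+x clear] — {divider, dowel, runner}
4. side_panel@(1, 1) [+x clear] — {divider, dowel, runner, side_panel}
5. shelf@(1, -1) [+x clear] — {divider, dowel, runner, shelf, side_panel}
6. stretcher@(-1, 0) [-y clear] — {divider, dowel, runner, shelf, side_panel, stretcher}
7. back_panel@(1, -2) [-x clear] — {back_panel, divider, dowel, runner, shelf, side_panel, stretcher}

divider; runner; dowel; side_panel; shelf; stretcher; back_panel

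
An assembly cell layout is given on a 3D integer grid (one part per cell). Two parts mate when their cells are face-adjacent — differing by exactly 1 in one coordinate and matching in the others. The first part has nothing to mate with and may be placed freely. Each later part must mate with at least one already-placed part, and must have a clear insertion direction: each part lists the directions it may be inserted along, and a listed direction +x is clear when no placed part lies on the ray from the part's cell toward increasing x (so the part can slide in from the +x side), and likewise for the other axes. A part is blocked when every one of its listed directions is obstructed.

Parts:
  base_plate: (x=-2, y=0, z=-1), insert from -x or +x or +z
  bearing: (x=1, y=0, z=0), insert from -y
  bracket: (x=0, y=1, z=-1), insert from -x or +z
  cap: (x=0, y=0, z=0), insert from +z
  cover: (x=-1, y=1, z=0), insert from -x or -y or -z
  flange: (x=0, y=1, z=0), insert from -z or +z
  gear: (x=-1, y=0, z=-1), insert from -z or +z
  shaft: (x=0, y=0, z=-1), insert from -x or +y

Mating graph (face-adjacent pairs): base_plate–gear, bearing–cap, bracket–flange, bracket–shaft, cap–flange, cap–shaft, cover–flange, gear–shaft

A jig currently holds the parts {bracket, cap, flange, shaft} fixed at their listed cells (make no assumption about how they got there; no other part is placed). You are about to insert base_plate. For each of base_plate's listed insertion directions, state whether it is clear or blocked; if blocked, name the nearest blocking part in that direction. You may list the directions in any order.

-x: ray from base_plate(-2, 0, -1) has no placed part ⇒ clear
+x: nearest on ray is shaft@(0, 0, -1) ⇒ blocked
+z: ray from base_plate(-2, 0, -1) has no placed part ⇒ clear

+x: blocked by shaft; +z: clear; -x: clear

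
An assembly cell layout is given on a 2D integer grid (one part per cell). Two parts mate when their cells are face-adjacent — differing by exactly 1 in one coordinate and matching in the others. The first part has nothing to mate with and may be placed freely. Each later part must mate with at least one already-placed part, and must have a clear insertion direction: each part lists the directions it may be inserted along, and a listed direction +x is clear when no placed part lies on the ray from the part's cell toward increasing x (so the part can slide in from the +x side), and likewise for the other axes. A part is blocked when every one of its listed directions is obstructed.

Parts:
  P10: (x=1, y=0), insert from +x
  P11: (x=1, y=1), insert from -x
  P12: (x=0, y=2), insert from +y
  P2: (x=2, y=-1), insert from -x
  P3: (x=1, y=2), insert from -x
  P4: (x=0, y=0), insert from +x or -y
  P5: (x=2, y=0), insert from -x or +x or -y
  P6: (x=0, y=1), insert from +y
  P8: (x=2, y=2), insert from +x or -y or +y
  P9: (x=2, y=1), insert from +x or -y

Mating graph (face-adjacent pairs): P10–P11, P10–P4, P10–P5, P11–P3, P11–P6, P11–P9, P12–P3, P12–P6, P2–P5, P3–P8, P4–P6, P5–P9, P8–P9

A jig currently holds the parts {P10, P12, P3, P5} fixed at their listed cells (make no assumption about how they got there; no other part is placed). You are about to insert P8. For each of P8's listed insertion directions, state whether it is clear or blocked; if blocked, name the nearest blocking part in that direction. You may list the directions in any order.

+x: clear; +y: clear; -y: blocked by P5

+x: ray from P8(2, 2) has no placed part ⇒ clear
-y: nearest on ray is P5@(2, 0) ⇒ blocked
+y: ray from P8(2, 2) has no placed part ⇒ clear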